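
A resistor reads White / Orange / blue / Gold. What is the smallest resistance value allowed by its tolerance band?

88350000 Ω

White → 9 (first significant figure)
Orange → 3 (second significant figure)
Blue → ×10^6 multiplier
Gold → ±5% tolerance
93 × 1000000 = 93000000 Ω
Smallest = 93000000 × (1 − 5/100) = 88350000 Ω.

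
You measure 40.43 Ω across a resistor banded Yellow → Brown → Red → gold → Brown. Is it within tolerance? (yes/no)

no

Yellow → 4 (first significant figure)
Brown → 1 (second significant figure)
Red → 2 (third significant figure)
Gold → ×0.1 multiplier
Brown → ±1% tolerance
412 × 0.1 = 41.2 Ω
Allowed range: 40.788 Ω to 41.612 Ω.
40.43 Ω lies outside that range.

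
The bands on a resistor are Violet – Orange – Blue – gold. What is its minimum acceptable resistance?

69350000 Ω

Violet → 7 (first significant figure)
Orange → 3 (second significant figure)
Blue → ×10^6 multiplier
Gold → ±5% tolerance
73 × 1000000 = 73000000 Ω
Minimum = 73000000 × (1 − 5/100) = 69350000 Ω.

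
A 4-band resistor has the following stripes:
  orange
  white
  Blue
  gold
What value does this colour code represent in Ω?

39000000 Ω

Orange → 3 (first significant figure)
White → 9 (second significant figure)
Blue → ×10^6 multiplier
39 × 1000000 = 39000000 Ω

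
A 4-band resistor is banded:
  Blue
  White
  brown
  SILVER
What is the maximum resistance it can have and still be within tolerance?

759 Ω

Blue → 6 (first significant figure)
White → 9 (second significant figure)
Brown → ×10 multiplier
Silver → ±10% tolerance
69 × 10 = 690 Ω
Maximum = 690 × (1 + 10/100) = 759 Ω.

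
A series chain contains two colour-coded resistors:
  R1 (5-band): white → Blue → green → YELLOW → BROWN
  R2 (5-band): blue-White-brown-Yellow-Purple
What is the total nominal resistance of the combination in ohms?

R1: white, blue, green → 965; yellow ×10^4 → 9650000 Ω.
R2: blue, white, brown → 691; yellow ×10^4 → 6910000 Ω.
Series: 9650000 + 6910000 = 16560000 Ω.

16560000 Ω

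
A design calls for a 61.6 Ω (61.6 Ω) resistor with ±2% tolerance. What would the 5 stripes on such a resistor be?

61.6 Ω = 616 × 10^-1.
6 → blue
1 → brown
6 → blue
Multiplier 10^-1 → gold.
±2% tolerance → red.

blue, brown, blue, gold, red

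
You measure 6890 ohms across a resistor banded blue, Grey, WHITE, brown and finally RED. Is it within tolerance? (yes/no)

Blue → 6 (first significant figure)
Grey → 8 (second significant figure)
White → 9 (third significant figure)
Brown → ×10 multiplier
Red → ±2% tolerance
689 × 10 = 6890 Ω
Allowed range: 6752.2 Ω to 7027.8 Ω.
6890 ohms lies inside that range.

yes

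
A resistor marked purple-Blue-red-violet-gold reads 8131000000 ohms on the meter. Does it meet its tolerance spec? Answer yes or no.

no

Violet → 7 (first significant figure)
Blue → 6 (second significant figure)
Red → 2 (third significant figure)
Violet → ×10^7 multiplier
Gold → ±5% tolerance
762 × 10000000 = 7620000000 Ω
Allowed range: 7239000000 Ω to 8001000000 Ω.
8131000000 ohms lies outside that range.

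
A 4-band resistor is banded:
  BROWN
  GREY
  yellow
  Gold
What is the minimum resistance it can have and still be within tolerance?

171000 Ω

Brown → 1 (first significant figure)
Grey → 8 (second significant figure)
Yellow → ×10^4 multiplier
Gold → ±5% tolerance
18 × 10000 = 180000 Ω
Minimum = 180000 × (1 − 5/100) = 171000 Ω.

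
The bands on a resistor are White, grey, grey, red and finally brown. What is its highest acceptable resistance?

White → 9 (first significant figure)
Grey → 8 (second significant figure)
Grey → 8 (third significant figure)
Red → ×10^2 multiplier
Brown → ±1% tolerance
988 × 100 = 98800 Ω
Highest = 98800 × (1 + 1/100) = 99788 Ω.

99788 Ω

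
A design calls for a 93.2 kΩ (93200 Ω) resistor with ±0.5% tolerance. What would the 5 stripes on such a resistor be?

white, orange, red, red, green

93200 Ω = 932 × 10^2.
9 → white
3 → orange
2 → red
Multiplier 10^2 → red.
±0.5% tolerance → green.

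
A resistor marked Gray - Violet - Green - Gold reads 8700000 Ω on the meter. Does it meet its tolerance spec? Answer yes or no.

Grey → 8 (first significant figure)
Violet → 7 (second significant figure)
Green → ×10^5 multiplier
Gold → ±5% tolerance
87 × 100000 = 8700000 Ω
Allowed range: 8265000 Ω to 9135000 Ω.
8700000 Ω lies inside that range.

yes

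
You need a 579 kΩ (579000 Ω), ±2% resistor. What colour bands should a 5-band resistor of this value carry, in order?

green, violet, white, orange, red

579000 Ω = 579 × 10^3.
5 → green
7 → violet
9 → white
Multiplier 10^3 → orange.
±2% tolerance → red.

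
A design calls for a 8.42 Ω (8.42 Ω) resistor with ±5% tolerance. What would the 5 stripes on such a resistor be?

grey, yellow, red, silver, gold

8.42 Ω = 842 × 10^-2.
8 → grey
4 → yellow
2 → red
Multiplier 10^-2 → silver.
±5% tolerance → gold.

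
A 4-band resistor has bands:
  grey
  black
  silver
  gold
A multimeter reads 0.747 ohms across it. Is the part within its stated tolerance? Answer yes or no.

no

Grey → 8 (first significant figure)
Black → 0 (second significant figure)
Silver → ×0.01 multiplier
Gold → ±5% tolerance
80 × 0.01 = 0.8 Ω
Allowed range: 0.76 Ω to 0.84 Ω.
0.747 ohms lies outside that range.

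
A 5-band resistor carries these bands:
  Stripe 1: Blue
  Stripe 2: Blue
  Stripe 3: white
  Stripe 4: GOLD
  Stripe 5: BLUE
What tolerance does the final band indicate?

The last band, blue, is the tolerance band.
Blue corresponds to ±0.25%.

±0.25%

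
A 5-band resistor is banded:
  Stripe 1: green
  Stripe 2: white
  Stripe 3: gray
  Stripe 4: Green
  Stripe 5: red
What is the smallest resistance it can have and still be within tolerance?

58604000 Ω

Green → 5 (first significant figure)
White → 9 (second significant figure)
Grey → 8 (third significant figure)
Green → ×10^5 multiplier
Red → ±2% tolerance
598 × 100000 = 59800000 Ω
Smallest = 59800000 × (1 − 2/100) = 58604000 Ω.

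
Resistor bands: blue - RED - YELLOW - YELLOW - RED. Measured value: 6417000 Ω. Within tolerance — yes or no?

no

Blue → 6 (first significant figure)
Red → 2 (second significant figure)
Yellow → 4 (third significant figure)
Yellow → ×10^4 multiplier
Red → ±2% tolerance
624 × 10000 = 6240000 Ω
Allowed range: 6115200 Ω to 6364800 Ω.
6417000 Ω lies outside that range.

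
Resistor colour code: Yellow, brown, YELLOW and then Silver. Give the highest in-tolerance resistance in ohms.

Yellow → 4 (first significant figure)
Brown → 1 (second significant figure)
Yellow → ×10^4 multiplier
Silver → ±10% tolerance
41 × 10000 = 410000 Ω
Highest = 410000 × (1 + 10/100) = 451000 Ω.

451000 Ω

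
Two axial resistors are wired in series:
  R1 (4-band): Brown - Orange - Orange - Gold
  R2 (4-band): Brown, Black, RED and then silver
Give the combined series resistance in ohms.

14000 Ω

R1: brown, orange → 13; orange ×10^3 → 13000 Ω.
R2: brown, black → 10; red ×10^2 → 1000 Ω.
Series: 13000 + 1000 = 14000 Ω.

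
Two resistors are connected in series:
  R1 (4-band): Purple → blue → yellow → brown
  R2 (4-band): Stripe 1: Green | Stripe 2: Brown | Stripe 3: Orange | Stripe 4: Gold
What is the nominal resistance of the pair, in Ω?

R1: violet, blue → 76; yellow ×10^4 → 760000 Ω.
R2: green, brown → 51; orange ×10^3 → 51000 Ω.
Series: 760000 + 51000 = 811000 Ω.

811000 Ω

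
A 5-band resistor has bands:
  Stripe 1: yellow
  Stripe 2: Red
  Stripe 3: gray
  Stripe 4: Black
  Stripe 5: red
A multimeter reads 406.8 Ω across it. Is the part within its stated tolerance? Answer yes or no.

no

Yellow → 4 (first significant figure)
Red → 2 (second significant figure)
Grey → 8 (third significant figure)
Black → ×1 multiplier
Red → ±2% tolerance
428 × 1 = 428 Ω
Allowed range: 419.44 Ω to 436.56 Ω.
406.8 Ω lies outside that range.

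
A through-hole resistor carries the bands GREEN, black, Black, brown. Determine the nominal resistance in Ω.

50 Ω

Green → 5 (first significant figure)
Black → 0 (second significant figure)
Black → ×1 multiplier
50 × 1 = 50 Ω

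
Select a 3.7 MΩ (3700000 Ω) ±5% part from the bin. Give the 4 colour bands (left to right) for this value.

orange, violet, green, gold

3700000 Ω = 37 × 10^5.
3 → orange
7 → violet
Multiplier 10^5 → green.
±5% tolerance → gold.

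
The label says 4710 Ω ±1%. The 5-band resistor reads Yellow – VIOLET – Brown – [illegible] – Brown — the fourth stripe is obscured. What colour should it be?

4710 Ω = 471 × 10^1.
The fourth band is the multiplier, 10^1, which is brown.

brown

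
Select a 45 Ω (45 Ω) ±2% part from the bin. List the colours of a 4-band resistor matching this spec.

yellow, green, black, red

45 Ω = 45 × 10^0.
4 → yellow
5 → green
Multiplier 10^0 → black.
±2% tolerance → red.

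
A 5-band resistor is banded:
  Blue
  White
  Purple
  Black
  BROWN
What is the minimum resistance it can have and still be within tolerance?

690.03 Ω

Blue → 6 (first significant figure)
White → 9 (second significant figure)
Violet → 7 (third significant figure)
Black → ×1 multiplier
Brown → ±1% tolerance
697 × 1 = 697 Ω
Minimum = 697 × (1 − 1/100) = 690.03 Ω.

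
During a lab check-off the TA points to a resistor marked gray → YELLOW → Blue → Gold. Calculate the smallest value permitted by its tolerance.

79800000 Ω

Grey → 8 (first significant figure)
Yellow → 4 (second significant figure)
Blue → ×10^6 multiplier
Gold → ±5% tolerance
84 × 1000000 = 84000000 Ω
Smallest = 84000000 × (1 − 5/100) = 79800000 Ω.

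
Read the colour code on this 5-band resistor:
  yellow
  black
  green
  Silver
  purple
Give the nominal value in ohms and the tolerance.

4.05 Ω ±0.1%

Yellow → 4 (first significant figure)
Black → 0 (second significant figure)
Green → 5 (third significant figure)
Silver → ×0.01 multiplier
Violet → ±0.1% tolerance
405 × 0.01 = 4.05 Ω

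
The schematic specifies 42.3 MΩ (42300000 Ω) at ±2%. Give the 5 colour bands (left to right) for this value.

42300000 Ω = 423 × 10^5.
4 → yellow
2 → red
3 → orange
Multiplier 10^5 → green.
±2% tolerance → red.

yellow, red, orange, green, red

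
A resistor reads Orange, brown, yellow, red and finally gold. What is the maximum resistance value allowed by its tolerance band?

Orange → 3 (first significant figure)
Brown → 1 (second significant figure)
Yellow → 4 (third significant figure)
Red → ×10^2 multiplier
Gold → ±5% tolerance
314 × 100 = 31400 Ω
Maximum = 31400 × (1 + 5/100) = 32970 Ω.

32970 Ω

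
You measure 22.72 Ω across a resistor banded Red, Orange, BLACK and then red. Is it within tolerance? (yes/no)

Red → 2 (first significant figure)
Orange → 3 (second significant figure)
Black → ×1 multiplier
Red → ±2% tolerance
23 × 1 = 23 Ω
Allowed range: 22.54 Ω to 23.46 Ω.
22.72 Ω lies inside that range.

yes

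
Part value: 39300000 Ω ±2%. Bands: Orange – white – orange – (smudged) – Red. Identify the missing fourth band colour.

39300000 Ω = 393 × 10^5.
The fourth band is the multiplier, 10^5, which is green.

green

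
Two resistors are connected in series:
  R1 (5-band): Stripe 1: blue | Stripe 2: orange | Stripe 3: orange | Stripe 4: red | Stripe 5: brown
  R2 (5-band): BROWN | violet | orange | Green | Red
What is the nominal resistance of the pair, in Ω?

R1: blue, orange, orange → 633; red ×10^2 → 63300 Ω.
R2: brown, violet, orange → 173; green ×10^5 → 17300000 Ω.
Series: 63300 + 17300000 = 17363300 Ω.

17363300 Ω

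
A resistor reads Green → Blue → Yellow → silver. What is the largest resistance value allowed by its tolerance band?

Green → 5 (first significant figure)
Blue → 6 (second significant figure)
Yellow → ×10^4 multiplier
Silver → ±10% tolerance
56 × 10000 = 560000 Ω
Largest = 560000 × (1 + 10/100) = 616000 Ω.

616000 Ω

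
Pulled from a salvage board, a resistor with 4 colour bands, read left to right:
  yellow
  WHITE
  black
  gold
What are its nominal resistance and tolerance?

Yellow → 4 (first significant figure)
White → 9 (second significant figure)
Black → ×1 multiplier
Gold → ±5% tolerance
49 × 1 = 49 Ω

49 Ω ±5%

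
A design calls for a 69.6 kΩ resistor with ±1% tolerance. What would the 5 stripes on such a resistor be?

blue, white, blue, red, brown

69600 Ω = 696 × 10^2.
6 → blue
9 → white
6 → blue
Multiplier 10^2 → red.
±1% tolerance → brown.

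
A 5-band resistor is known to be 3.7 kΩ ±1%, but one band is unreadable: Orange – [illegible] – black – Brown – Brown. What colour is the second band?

3700 Ω = 370 × 10^1.
The second band gives digit 7 of the significand, and 7 is violet.

violet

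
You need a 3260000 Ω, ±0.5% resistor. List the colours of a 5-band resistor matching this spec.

3260000 Ω = 326 × 10^4.
3 → orange
2 → red
6 → blue
Multiplier 10^4 → yellow.
±0.5% tolerance → green.

orange, red, blue, yellow, green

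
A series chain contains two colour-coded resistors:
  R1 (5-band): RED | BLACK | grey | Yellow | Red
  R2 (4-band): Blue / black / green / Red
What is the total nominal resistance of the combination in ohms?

R1: red, black, grey → 208; yellow ×10^4 → 2080000 Ω.
R2: blue, black → 60; green ×10^5 → 6000000 Ω.
Series: 2080000 + 6000000 = 8080000 Ω.

8080000 Ω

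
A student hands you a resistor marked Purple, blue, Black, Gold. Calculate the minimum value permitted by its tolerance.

72.2 Ω

Violet → 7 (first significant figure)
Blue → 6 (second significant figure)
Black → ×1 multiplier
Gold → ±5% tolerance
76 × 1 = 76 Ω
Minimum = 76 × (1 − 5/100) = 72.2 Ω.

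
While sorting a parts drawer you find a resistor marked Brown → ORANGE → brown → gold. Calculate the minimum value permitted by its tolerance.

Brown → 1 (first significant figure)
Orange → 3 (second significant figure)
Brown → ×10 multiplier
Gold → ±5% tolerance
13 × 10 = 130 Ω
Minimum = 130 × (1 − 5/100) = 123.5 Ω.

123.5 Ω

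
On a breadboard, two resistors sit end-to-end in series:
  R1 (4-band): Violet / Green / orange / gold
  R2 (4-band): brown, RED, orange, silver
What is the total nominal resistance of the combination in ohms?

R1: violet, green → 75; orange ×10^3 → 75000 Ω.
R2: brown, red → 12; orange ×10^3 → 12000 Ω.
Series: 75000 + 12000 = 87000 Ω.

87000 Ω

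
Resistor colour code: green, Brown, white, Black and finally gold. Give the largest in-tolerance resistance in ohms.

Green → 5 (first significant figure)
Brown → 1 (second significant figure)
White → 9 (third significant figure)
Black → ×1 multiplier
Gold → ±5% tolerance
519 × 1 = 519 Ω
Largest = 519 × (1 + 5/100) = 544.95 Ω.

544.95 Ω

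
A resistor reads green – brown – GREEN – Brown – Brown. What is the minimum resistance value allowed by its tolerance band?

Green → 5 (first significant figure)
Brown → 1 (second significant figure)
Green → 5 (third significant figure)
Brown → ×10 multiplier
Brown → ±1% tolerance
515 × 10 = 5150 Ω
Minimum = 5150 × (1 − 1/100) = 5098.5 Ω.

5098.5 Ω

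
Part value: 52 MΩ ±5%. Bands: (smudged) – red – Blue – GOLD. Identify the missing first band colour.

52000000 Ω = 52 × 10^6.
The first band gives digit 5 of the significand, and 5 is green.

green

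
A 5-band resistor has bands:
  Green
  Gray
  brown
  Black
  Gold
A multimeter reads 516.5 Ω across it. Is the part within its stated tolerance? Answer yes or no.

Green → 5 (first significant figure)
Grey → 8 (second significant figure)
Brown → 1 (third significant figure)
Black → ×1 multiplier
Gold → ±5% tolerance
581 × 1 = 581 Ω
Allowed range: 551.95 Ω to 610.05 Ω.
516.5 Ω lies outside that range.

no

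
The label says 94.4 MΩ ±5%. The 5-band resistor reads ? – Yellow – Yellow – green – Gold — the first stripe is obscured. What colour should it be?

94400000 Ω = 944 × 10^5.
The first band gives digit 9 of the significand, and 9 is white.

white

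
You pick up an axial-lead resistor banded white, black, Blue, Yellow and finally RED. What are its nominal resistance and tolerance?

White → 9 (first significant figure)
Black → 0 (second significant figure)
Blue → 6 (third significant figure)
Yellow → ×10^4 multiplier
Red → ±2% tolerance
906 × 10000 = 9060000 Ω

9060000 Ω ±2%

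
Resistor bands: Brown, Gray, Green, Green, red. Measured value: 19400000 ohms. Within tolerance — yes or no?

no

Brown → 1 (first significant figure)
Grey → 8 (second significant figure)
Green → 5 (third significant figure)
Green → ×10^5 multiplier
Red → ±2% tolerance
185 × 100000 = 18500000 Ω
Allowed range: 18130000 Ω to 18870000 Ω.
19400000 ohms lies outside that range.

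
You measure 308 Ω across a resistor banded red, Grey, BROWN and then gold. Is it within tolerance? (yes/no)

no

Red → 2 (first significant figure)
Grey → 8 (second significant figure)
Brown → ×10 multiplier
Gold → ±5% tolerance
28 × 10 = 280 Ω
Allowed range: 266 Ω to 294 Ω.
308 Ω lies outside that range.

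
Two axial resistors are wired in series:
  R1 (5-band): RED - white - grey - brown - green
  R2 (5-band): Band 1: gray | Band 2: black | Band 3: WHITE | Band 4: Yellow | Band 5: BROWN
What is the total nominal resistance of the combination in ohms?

R1: red, white, grey → 298; brown ×10 → 2980 Ω.
R2: grey, black, white → 809; yellow ×10^4 → 8090000 Ω.
Series: 2980 + 8090000 = 8092980 Ω.

8092980 Ω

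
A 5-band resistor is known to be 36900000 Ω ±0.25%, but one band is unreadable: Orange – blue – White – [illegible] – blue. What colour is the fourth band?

36900000 Ω = 369 × 10^5.
The fourth band is the multiplier, 10^5, which is green.

green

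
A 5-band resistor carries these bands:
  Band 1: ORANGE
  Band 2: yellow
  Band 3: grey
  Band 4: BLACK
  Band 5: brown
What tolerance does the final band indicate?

±1%

The last band, brown, is the tolerance band.
Brown corresponds to ±1%.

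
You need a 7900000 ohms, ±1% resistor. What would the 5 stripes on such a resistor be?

7900000 Ω = 790 × 10^4.
7 → violet
9 → white
0 → black
Multiplier 10^4 → yellow.
±1% tolerance → brown.

violet, white, black, yellow, brown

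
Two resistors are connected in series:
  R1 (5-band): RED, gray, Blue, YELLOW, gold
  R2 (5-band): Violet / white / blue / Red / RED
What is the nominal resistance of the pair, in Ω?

2939600 Ω

R1: red, grey, blue → 286; yellow ×10^4 → 2860000 Ω.
R2: violet, white, blue → 796; red ×10^2 → 79600 Ω.
Series: 2860000 + 79600 = 2939600 Ω.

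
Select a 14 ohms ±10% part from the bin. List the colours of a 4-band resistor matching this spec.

14 Ω = 14 × 10^0.
1 → brown
4 → yellow
Multiplier 10^0 → black.
±10% tolerance → silver.

brown, yellow, black, silver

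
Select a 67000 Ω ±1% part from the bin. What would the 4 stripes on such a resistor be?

blue, violet, orange, brown

67000 Ω = 67 × 10^3.
6 → blue
7 → violet
Multiplier 10^3 → orange.
±1% tolerance → brown.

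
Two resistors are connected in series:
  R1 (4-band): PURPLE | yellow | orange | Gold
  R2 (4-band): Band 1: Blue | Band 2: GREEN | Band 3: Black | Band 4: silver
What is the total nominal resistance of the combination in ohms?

R1: violet, yellow → 74; orange ×10^3 → 74000 Ω.
R2: blue, green → 65; black ×1 → 65 Ω.
Series: 74000 + 65 = 74065 Ω.

74065 Ω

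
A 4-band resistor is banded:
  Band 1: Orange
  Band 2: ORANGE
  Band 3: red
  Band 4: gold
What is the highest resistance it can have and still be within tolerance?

3465 Ω

Orange → 3 (first significant figure)
Orange → 3 (second significant figure)
Red → ×10^2 multiplier
Gold → ±5% tolerance
33 × 100 = 3300 Ω
Highest = 3300 × (1 + 5/100) = 3465 Ω.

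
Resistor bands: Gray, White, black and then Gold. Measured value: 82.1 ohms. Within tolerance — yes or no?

no

Grey → 8 (first significant figure)
White → 9 (second significant figure)
Black → ×1 multiplier
Gold → ±5% tolerance
89 × 1 = 89 Ω
Allowed range: 84.55 Ω to 93.45 Ω.
82.1 ohms lies outside that range.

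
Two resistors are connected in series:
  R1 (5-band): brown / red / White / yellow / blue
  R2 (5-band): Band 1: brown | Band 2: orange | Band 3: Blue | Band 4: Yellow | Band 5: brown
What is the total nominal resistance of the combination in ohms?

2650000 Ω

R1: brown, red, white → 129; yellow ×10^4 → 1290000 Ω.
R2: brown, orange, blue → 136; yellow ×10^4 → 1360000 Ω.
Series: 1290000 + 1360000 = 2650000 Ω.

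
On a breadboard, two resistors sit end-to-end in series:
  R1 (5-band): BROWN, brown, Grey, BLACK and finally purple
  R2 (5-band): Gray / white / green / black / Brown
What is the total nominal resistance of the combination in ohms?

1013 Ω

R1: brown, brown, grey → 118; black ×1 → 118 Ω.
R2: grey, white, green → 895; black ×1 → 895 Ω.
Series: 118 + 895 = 1013 Ω.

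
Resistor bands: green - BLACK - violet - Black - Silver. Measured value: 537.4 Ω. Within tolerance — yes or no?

Green → 5 (first significant figure)
Black → 0 (second significant figure)
Violet → 7 (third significant figure)
Black → ×1 multiplier
Silver → ±10% tolerance
507 × 1 = 507 Ω
Allowed range: 456.3 Ω to 557.7 Ω.
537.4 Ω lies inside that range.

yes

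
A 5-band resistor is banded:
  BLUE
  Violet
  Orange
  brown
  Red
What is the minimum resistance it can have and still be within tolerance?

6595.4 Ω

Blue → 6 (first significant figure)
Violet → 7 (second significant figure)
Orange → 3 (third significant figure)
Brown → ×10 multiplier
Red → ±2% tolerance
673 × 10 = 6730 Ω
Minimum = 6730 × (1 − 2/100) = 6595.4 Ω.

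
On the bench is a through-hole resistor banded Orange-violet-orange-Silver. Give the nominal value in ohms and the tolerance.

Orange → 3 (first significant figure)
Violet → 7 (second significant figure)
Orange → ×10^3 multiplier
Silver → ±10% tolerance
37 × 1000 = 37000 Ω

37000 Ω ±10%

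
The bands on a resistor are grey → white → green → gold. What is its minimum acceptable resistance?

8455000 Ω

Grey → 8 (first significant figure)
White → 9 (second significant figure)
Green → ×10^5 multiplier
Gold → ±5% tolerance
89 × 100000 = 8900000 Ω
Minimum = 8900000 × (1 − 5/100) = 8455000 Ω.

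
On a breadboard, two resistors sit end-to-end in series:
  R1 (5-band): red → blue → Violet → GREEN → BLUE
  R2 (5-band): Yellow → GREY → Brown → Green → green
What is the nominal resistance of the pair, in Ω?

74800000 Ω

R1: red, blue, violet → 267; green ×10^5 → 26700000 Ω.
R2: yellow, grey, brown → 481; green ×10^5 → 48100000 Ω.
Series: 26700000 + 48100000 = 74800000 Ω.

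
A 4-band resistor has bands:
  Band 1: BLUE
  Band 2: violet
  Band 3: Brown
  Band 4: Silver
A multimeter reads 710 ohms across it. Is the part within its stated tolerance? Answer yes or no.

yes

Blue → 6 (first significant figure)
Violet → 7 (second significant figure)
Brown → ×10 multiplier
Silver → ±10% tolerance
67 × 10 = 670 Ω
Allowed range: 603 Ω to 737 Ω.
710 ohms lies inside that range.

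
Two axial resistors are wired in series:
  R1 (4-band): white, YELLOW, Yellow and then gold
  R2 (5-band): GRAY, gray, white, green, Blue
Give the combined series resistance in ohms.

89840000 Ω

R1: white, yellow → 94; yellow ×10^4 → 940000 Ω.
R2: grey, grey, white → 889; green ×10^5 → 88900000 Ω.
Series: 940000 + 88900000 = 89840000 Ω.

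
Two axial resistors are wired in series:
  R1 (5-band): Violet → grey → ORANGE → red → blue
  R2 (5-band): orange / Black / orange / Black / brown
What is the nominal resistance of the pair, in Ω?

78603 Ω

R1: violet, grey, orange → 783; red ×10^2 → 78300 Ω.
R2: orange, black, orange → 303; black ×1 → 303 Ω.
Series: 78300 + 303 = 78603 Ω.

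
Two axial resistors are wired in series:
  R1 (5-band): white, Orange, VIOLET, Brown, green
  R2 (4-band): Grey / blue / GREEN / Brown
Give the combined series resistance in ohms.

R1: white, orange, violet → 937; brown ×10 → 9370 Ω.
R2: grey, blue → 86; green ×10^5 → 8600000 Ω.
Series: 9370 + 8600000 = 8609370 Ω.

8609370 Ω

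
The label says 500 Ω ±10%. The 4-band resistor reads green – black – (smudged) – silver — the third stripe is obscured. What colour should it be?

500 Ω = 50 × 10^1.
The third band is the multiplier, 10^1, which is brown.

brown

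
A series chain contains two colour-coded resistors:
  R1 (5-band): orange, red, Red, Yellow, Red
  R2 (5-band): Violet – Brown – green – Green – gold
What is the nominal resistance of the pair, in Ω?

74720000 Ω

R1: orange, red, red → 322; yellow ×10^4 → 3220000 Ω.
R2: violet, brown, green → 715; green ×10^5 → 71500000 Ω.
Series: 3220000 + 71500000 = 74720000 Ω.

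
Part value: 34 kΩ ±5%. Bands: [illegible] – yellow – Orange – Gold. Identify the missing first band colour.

orange

34000 Ω = 34 × 10^3.
The first band gives digit 3 of the significand, and 3 is orange.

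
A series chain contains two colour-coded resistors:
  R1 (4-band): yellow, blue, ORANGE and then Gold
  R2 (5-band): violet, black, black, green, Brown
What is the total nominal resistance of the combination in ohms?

70046000 Ω

R1: yellow, blue → 46; orange ×10^3 → 46000 Ω.
R2: violet, black, black → 700; green ×10^5 → 70000000 Ω.
Series: 46000 + 70000000 = 70046000 Ω.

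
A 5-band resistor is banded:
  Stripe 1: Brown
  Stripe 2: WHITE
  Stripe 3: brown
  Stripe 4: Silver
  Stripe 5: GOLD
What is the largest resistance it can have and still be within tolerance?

2.0055 Ω

Brown → 1 (first significant figure)
White → 9 (second significant figure)
Brown → 1 (third significant figure)
Silver → ×0.01 multiplier
Gold → ±5% tolerance
191 × 0.01 = 1.91 Ω
Largest = 1.91 × (1 + 5/100) = 2.0055 Ω.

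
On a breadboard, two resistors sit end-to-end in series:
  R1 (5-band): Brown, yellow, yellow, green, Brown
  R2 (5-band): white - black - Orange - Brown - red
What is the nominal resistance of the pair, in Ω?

14409030 Ω

R1: brown, yellow, yellow → 144; green ×10^5 → 14400000 Ω.
R2: white, black, orange → 903; brown ×10 → 9030 Ω.
Series: 14400000 + 9030 = 14409030 Ω.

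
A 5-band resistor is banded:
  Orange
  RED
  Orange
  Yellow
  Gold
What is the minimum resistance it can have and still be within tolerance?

Orange → 3 (first significant figure)
Red → 2 (second significant figure)
Orange → 3 (third significant figure)
Yellow → ×10^4 multiplier
Gold → ±5% tolerance
323 × 10000 = 3230000 Ω
Minimum = 3230000 × (1 − 5/100) = 3068500 Ω.

3068500 Ω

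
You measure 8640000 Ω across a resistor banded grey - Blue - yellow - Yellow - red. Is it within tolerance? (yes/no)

yes

Grey → 8 (first significant figure)
Blue → 6 (second significant figure)
Yellow → 4 (third significant figure)
Yellow → ×10^4 multiplier
Red → ±2% tolerance
864 × 10000 = 8640000 Ω
Allowed range: 8467200 Ω to 8812800 Ω.
8640000 Ω lies inside that range.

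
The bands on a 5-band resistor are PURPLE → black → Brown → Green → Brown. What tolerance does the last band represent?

±1%

The last band, brown, is the tolerance band.
Brown corresponds to ±1%.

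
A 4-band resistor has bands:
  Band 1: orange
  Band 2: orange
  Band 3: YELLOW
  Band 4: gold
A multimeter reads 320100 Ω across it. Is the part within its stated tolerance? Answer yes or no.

Orange → 3 (first significant figure)
Orange → 3 (second significant figure)
Yellow → ×10^4 multiplier
Gold → ±5% tolerance
33 × 10000 = 330000 Ω
Allowed range: 313500 Ω to 346500 Ω.
320100 Ω lies inside that range.

yes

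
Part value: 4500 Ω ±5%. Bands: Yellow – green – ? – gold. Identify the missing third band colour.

red

4500 Ω = 45 × 10^2.
The third band is the multiplier, 10^2, which is red.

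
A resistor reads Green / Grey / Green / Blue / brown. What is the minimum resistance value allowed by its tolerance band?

579150000 Ω

Green → 5 (first significant figure)
Grey → 8 (second significant figure)
Green → 5 (third significant figure)
Blue → ×10^6 multiplier
Brown → ±1% tolerance
585 × 1000000 = 585000000 Ω
Minimum = 585000000 × (1 − 1/100) = 579150000 Ω.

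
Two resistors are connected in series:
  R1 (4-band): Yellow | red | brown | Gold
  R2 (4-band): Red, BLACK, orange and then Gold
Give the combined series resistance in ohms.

20420 Ω

R1: yellow, red → 42; brown ×10 → 420 Ω.
R2: red, black → 20; orange ×10^3 → 20000 Ω.
Series: 420 + 20000 = 20420 Ω.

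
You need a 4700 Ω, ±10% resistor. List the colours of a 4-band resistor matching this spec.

yellow, violet, red, silver

4700 Ω = 47 × 10^2.
4 → yellow
7 → violet
Multiplier 10^2 → red.
±10% tolerance → silver.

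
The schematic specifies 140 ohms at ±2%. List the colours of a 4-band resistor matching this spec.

140 Ω = 14 × 10^1.
1 → brown
4 → yellow
Multiplier 10^1 → brown.
±2% tolerance → red.

brown, yellow, brown, red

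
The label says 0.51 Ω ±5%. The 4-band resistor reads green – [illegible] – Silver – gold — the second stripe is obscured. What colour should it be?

0.51 Ω = 51 × 10^-2.
The second band gives digit 1 of the significand, and 1 is brown.

brown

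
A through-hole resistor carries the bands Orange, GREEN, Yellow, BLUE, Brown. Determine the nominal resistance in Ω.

354000000 Ω

Orange → 3 (first significant figure)
Green → 5 (second significant figure)
Yellow → 4 (third significant figure)
Blue → ×10^6 multiplier
354 × 1000000 = 354000000 Ω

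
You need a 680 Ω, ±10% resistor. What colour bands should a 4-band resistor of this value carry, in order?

680 Ω = 68 × 10^1.
6 → blue
8 → grey
Multiplier 10^1 → brown.
±10% tolerance → silver.

blue, grey, brown, silver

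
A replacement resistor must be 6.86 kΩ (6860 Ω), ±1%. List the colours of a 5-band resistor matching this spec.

blue, grey, blue, brown, brown

6860 Ω = 686 × 10^1.
6 → blue
8 → grey
6 → blue
Multiplier 10^1 → brown.
±1% tolerance → brown.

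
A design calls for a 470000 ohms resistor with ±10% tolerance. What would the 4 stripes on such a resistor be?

470000 Ω = 47 × 10^4.
4 → yellow
7 → violet
Multiplier 10^4 → yellow.
±10% tolerance → silver.

yellow, violet, yellow, silver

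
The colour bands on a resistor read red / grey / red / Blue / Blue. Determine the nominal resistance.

Red → 2 (first significant figure)
Grey → 8 (second significant figure)
Red → 2 (third significant figure)
Blue → ×10^6 multiplier
282 × 1000000 = 282000000 Ω

282000000 Ω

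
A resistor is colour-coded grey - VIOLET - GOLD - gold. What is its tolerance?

The last band, gold, is the tolerance band.
Gold corresponds to ±5%.

±5%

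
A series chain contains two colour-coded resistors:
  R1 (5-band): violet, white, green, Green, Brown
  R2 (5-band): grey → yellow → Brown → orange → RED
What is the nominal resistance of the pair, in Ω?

R1: violet, white, green → 795; green ×10^5 → 79500000 Ω.
R2: grey, yellow, brown → 841; orange ×10^3 → 841000 Ω.
Series: 79500000 + 841000 = 80341000 Ω.

80341000 Ω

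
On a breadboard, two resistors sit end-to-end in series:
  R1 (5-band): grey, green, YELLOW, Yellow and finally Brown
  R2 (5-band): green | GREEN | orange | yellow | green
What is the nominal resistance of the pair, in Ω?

R1: grey, green, yellow → 854; yellow ×10^4 → 8540000 Ω.
R2: green, green, orange → 553; yellow ×10^4 → 5530000 Ω.
Series: 8540000 + 5530000 = 14070000 Ω.

14070000 Ω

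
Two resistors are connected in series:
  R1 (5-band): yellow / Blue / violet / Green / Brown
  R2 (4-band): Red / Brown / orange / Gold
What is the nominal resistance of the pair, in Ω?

46721000 Ω

R1: yellow, blue, violet → 467; green ×10^5 → 46700000 Ω.
R2: red, brown → 21; orange ×10^3 → 21000 Ω.
Series: 46700000 + 21000 = 46721000 Ω.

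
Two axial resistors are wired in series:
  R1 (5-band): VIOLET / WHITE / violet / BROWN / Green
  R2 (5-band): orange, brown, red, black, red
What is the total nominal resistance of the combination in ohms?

8282 Ω

R1: violet, white, violet → 797; brown ×10 → 7970 Ω.
R2: orange, brown, red → 312; black ×1 → 312 Ω.
Series: 7970 + 312 = 8282 Ω.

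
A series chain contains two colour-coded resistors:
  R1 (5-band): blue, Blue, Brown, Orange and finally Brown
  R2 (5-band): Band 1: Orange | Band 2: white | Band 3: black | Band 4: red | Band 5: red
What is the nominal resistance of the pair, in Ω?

700000 Ω

R1: blue, blue, brown → 661; orange ×10^3 → 661000 Ω.
R2: orange, white, black → 390; red ×10^2 → 39000 Ω.
Series: 661000 + 39000 = 700000 Ω.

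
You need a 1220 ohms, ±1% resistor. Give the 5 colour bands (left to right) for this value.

1220 Ω = 122 × 10^1.
1 → brown
2 → red
2 → red
Multiplier 10^1 → brown.
±1% tolerance → brown.

brown, red, red, brown, brown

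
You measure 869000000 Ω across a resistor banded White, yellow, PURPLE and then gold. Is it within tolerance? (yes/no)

no

White → 9 (first significant figure)
Yellow → 4 (second significant figure)
Violet → ×10^7 multiplier
Gold → ±5% tolerance
94 × 10000000 = 940000000 Ω
Allowed range: 893000000 Ω to 987000000 Ω.
869000000 Ω lies outside that range.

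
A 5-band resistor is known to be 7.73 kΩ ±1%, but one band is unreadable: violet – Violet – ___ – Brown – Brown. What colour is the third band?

7730 Ω = 773 × 10^1.
The third band gives digit 3 of the significand, and 3 is orange.

orange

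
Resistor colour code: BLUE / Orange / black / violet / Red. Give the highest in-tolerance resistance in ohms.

6426000000 Ω

Blue → 6 (first significant figure)
Orange → 3 (second significant figure)
Black → 0 (third significant figure)
Violet → ×10^7 multiplier
Red → ±2% tolerance
630 × 10000000 = 6300000000 Ω
Highest = 6300000000 × (1 + 2/100) = 6426000000 Ω.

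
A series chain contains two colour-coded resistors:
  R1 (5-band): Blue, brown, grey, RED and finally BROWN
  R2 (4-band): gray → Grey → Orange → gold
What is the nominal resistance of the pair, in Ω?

R1: blue, brown, grey → 618; red ×10^2 → 61800 Ω.
R2: grey, grey → 88; orange ×10^3 → 88000 Ω.
Series: 61800 + 88000 = 149800 Ω.

149800 Ω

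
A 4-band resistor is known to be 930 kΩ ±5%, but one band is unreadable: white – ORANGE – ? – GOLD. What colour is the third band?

930000 Ω = 93 × 10^4.
The third band is the multiplier, 10^4, which is yellow.

yellow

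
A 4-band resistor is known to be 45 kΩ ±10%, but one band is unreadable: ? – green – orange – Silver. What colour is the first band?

yellow

45000 Ω = 45 × 10^3.
The first band gives digit 4 of the significand, and 4 is yellow.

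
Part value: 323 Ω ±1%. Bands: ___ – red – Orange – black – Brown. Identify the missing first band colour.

orange

323 Ω = 323 × 10^0.
The first band gives digit 3 of the significand, and 3 is orange.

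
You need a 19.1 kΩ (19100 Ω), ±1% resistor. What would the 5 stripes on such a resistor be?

brown, white, brown, red, brown

19100 Ω = 191 × 10^2.
1 → brown
9 → white
1 → brown
Multiplier 10^2 → red.
±1% tolerance → brown.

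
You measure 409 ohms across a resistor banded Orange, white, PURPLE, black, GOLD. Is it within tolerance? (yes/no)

Orange → 3 (first significant figure)
White → 9 (second significant figure)
Violet → 7 (third significant figure)
Black → ×1 multiplier
Gold → ±5% tolerance
397 × 1 = 397 Ω
Allowed range: 377.15 Ω to 416.85 Ω.
409 ohms lies inside that range.

yes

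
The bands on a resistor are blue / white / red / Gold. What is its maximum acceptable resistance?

7245 Ω

Blue → 6 (first significant figure)
White → 9 (second significant figure)
Red → ×10^2 multiplier
Gold → ±5% tolerance
69 × 100 = 6900 Ω
Maximum = 6900 × (1 + 5/100) = 7245 Ω.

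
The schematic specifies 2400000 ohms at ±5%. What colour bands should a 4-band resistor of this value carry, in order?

red, yellow, green, gold

2400000 Ω = 24 × 10^5.
2 → red
4 → yellow
Multiplier 10^5 → green.
±5% tolerance → gold.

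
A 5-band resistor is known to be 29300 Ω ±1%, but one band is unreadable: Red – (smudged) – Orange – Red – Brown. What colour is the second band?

white

29300 Ω = 293 × 10^2.
The second band gives digit 9 of the significand, and 9 is white.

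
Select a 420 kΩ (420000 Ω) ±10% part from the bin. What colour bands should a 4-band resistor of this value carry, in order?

yellow, red, yellow, silver

420000 Ω = 42 × 10^4.
4 → yellow
2 → red
Multiplier 10^4 → yellow.
±10% tolerance → silver.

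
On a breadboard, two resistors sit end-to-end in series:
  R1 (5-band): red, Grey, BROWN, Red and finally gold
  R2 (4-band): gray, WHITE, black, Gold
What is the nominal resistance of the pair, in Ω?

28189 Ω

R1: red, grey, brown → 281; red ×10^2 → 28100 Ω.
R2: grey, white → 89; black ×1 → 89 Ω.
Series: 28100 + 89 = 28189 Ω.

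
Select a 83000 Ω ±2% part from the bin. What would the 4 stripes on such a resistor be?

83000 Ω = 83 × 10^3.
8 → grey
3 → orange
Multiplier 10^3 → orange.
±2% tolerance → red.

grey, orange, orange, red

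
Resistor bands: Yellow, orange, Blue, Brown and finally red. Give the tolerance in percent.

The last band, red, is the tolerance band.
Red corresponds to ±2%.

±2%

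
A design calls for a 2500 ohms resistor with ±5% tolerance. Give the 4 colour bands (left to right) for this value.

red, green, red, gold

2500 Ω = 25 × 10^2.
2 → red
5 → green
Multiplier 10^2 → red.
±5% tolerance → gold.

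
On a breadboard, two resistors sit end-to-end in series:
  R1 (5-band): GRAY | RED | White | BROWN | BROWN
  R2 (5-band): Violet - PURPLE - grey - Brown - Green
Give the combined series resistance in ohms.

16070 Ω

R1: grey, red, white → 829; brown ×10 → 8290 Ω.
R2: violet, violet, grey → 778; brown ×10 → 7780 Ω.
Series: 8290 + 7780 = 16070 Ω.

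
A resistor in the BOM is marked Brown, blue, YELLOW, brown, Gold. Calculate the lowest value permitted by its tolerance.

1558 Ω

Brown → 1 (first significant figure)
Blue → 6 (second significant figure)
Yellow → 4 (third significant figure)
Brown → ×10 multiplier
Gold → ±5% tolerance
164 × 10 = 1640 Ω
Lowest = 1640 × (1 − 5/100) = 1558 Ω.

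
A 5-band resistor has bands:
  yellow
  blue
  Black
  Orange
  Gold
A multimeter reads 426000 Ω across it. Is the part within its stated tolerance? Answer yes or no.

Yellow → 4 (first significant figure)
Blue → 6 (second significant figure)
Black → 0 (third significant figure)
Orange → ×10^3 multiplier
Gold → ±5% tolerance
460 × 1000 = 460000 Ω
Allowed range: 437000 Ω to 483000 Ω.
426000 Ω lies outside that range.

no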